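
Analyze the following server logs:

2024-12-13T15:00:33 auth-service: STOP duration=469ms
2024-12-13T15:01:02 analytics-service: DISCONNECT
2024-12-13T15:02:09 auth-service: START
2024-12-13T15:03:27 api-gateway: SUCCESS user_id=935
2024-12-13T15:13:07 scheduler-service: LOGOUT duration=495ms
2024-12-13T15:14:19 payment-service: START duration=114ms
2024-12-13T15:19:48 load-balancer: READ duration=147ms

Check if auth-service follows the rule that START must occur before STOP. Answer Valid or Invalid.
Invalid

To validate ordering:

1. Required order: START → STOP
2. Rule: START must occur before STOP
3. Check actual order of events for auth-service
4. Result: Invalid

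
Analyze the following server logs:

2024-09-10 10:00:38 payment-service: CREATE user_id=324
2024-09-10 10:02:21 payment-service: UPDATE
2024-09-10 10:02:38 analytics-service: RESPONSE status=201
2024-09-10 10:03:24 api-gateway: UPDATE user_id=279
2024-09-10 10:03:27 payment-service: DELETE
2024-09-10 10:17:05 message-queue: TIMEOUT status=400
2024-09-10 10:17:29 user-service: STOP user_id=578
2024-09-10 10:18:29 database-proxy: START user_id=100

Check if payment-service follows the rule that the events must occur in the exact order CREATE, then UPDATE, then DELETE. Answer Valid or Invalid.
Valid

To validate ordering:

1. Required order: CREATE → UPDATE → DELETE
2. Rule: the events must occur in the exact order CREATE, then UPDATE, then DELETE
3. Check actual order of events for payment-service
4. Result: Valid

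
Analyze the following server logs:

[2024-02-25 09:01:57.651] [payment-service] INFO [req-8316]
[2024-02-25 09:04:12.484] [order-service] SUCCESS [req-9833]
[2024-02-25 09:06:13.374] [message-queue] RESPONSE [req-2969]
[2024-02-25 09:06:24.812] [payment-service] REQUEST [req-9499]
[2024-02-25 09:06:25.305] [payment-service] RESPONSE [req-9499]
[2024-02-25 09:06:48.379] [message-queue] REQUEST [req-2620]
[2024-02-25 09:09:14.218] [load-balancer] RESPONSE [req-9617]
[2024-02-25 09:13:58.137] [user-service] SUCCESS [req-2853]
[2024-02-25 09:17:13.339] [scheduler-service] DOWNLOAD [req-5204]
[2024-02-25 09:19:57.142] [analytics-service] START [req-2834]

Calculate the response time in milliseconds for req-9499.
493

To calculate latency:

1. Find REQUEST with id req-9499: 2024-02-25 09:06:24.812
2. Find RESPONSE with id req-9499: 2024-02-25 09:06:25.305
3. Latency: 2024-02-25 09:06:25.305 - 2024-02-25 09:06:24.812 = 493ms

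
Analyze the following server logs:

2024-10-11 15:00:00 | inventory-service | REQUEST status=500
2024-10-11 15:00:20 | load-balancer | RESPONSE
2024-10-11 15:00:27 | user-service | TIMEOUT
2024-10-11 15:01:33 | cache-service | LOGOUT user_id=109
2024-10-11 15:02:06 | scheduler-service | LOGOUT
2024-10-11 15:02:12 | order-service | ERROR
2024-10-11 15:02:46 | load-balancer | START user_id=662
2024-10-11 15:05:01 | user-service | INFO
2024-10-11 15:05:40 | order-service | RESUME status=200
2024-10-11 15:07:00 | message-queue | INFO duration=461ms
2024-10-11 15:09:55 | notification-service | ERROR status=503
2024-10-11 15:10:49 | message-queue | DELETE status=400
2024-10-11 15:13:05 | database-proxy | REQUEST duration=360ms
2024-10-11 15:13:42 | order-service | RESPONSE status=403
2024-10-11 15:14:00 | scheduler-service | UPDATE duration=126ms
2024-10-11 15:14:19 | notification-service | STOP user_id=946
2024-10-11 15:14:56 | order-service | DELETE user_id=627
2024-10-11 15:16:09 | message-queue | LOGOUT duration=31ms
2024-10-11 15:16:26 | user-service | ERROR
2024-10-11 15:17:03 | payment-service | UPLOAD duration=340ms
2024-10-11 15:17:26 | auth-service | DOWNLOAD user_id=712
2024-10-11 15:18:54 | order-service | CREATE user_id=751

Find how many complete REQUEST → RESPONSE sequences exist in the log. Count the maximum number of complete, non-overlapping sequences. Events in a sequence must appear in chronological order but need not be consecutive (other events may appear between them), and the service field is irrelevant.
2

To count sequences:

1. Look for pattern: REQUEST → RESPONSE
2. Greedily scan the log in chronological order, matching each sequence element in turn (ignoring service)
3. Each time the full pattern completes, increment the count and restart matching from the next event
4. Complete non-overlapping sequences found: 2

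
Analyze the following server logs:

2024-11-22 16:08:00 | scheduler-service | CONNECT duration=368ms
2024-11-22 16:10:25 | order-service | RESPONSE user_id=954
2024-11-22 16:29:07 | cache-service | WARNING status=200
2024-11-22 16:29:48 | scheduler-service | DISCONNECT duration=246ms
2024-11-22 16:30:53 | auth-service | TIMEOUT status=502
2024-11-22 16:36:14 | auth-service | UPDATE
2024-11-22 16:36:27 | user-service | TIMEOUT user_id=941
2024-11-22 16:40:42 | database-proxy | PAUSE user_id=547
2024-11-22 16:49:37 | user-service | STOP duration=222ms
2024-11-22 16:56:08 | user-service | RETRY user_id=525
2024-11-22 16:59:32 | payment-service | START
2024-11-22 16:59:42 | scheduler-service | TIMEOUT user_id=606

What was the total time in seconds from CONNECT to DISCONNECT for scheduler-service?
1308

To calculate state duration:

1. Find CONNECT event for scheduler-service: 2024-11-22 16:08:00
2. Find DISCONNECT event for scheduler-service: 2024-11-22 16:29:48
3. Calculate duration: 2024-11-22 16:29:48 - 2024-11-22 16:08:00 = 1308 seconds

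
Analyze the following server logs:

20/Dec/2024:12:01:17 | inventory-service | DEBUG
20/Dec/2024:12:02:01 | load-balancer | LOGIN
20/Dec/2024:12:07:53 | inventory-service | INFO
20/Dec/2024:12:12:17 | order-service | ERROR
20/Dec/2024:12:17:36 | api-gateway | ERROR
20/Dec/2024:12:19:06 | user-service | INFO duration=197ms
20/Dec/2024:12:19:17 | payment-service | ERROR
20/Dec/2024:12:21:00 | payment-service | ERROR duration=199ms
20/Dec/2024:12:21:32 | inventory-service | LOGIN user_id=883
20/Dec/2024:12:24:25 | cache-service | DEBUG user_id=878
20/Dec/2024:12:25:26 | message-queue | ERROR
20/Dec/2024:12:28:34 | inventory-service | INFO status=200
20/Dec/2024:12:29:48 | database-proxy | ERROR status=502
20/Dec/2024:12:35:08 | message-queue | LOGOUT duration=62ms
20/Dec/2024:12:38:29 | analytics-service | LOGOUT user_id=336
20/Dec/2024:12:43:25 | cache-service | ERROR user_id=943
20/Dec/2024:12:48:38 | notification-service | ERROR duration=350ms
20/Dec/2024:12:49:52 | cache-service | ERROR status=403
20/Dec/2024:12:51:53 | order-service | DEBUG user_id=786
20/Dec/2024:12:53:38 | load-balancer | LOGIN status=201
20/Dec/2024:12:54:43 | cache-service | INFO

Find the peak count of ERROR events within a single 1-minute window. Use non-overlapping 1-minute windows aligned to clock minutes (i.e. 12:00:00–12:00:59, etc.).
1

To find the burst window:

1. Divide the log period into non-overlapping 1-minute windows starting at 12:00
2. Count ERROR events in each window
3. Find the window with maximum count
4. Maximum events in a window: 1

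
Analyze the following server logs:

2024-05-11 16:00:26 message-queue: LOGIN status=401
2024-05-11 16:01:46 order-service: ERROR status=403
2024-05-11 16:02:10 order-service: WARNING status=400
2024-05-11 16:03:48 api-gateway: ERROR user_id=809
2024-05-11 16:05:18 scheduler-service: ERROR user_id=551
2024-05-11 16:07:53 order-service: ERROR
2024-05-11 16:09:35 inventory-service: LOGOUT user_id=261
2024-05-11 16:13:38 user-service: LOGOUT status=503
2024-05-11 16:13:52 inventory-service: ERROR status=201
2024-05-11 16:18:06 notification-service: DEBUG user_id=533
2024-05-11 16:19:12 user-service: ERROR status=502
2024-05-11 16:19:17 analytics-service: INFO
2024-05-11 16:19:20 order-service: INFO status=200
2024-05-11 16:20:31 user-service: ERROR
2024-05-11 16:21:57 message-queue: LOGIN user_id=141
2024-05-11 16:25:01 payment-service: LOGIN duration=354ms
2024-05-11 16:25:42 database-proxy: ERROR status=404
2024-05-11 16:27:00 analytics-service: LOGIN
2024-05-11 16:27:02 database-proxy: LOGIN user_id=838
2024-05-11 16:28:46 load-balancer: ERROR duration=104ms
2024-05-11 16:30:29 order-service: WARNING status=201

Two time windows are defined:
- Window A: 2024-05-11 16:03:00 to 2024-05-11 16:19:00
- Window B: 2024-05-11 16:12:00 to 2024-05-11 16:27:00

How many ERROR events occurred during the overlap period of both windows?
1

To find overlap events:

1. Window A: 2024-05-11 16:03:00 to 2024-05-11 16:19:00
2. Window B: 2024-05-11 16:12:00 to 2024-05-11 16:27:00
3. Overlap period: 2024-05-11 16:12:00 to 2024-05-11 16:19:00
4. Count ERROR events in overlap: 1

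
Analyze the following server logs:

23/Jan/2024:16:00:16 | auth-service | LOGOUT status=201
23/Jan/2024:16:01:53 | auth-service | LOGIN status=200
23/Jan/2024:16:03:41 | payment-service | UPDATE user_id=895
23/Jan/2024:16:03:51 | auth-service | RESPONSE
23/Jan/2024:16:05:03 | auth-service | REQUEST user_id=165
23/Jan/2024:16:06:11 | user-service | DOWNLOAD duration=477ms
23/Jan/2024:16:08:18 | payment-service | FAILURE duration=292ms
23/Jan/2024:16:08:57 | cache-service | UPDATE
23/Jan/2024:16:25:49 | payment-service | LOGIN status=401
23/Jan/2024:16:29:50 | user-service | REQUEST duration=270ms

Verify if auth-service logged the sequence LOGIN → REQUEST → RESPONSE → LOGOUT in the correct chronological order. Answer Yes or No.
No

To verify sequence order:

1. Find all events in sequence LOGIN → REQUEST → RESPONSE → LOGOUT for auth-service
2. Extract their timestamps
3. Check if timestamps are in ascending order
4. Result: No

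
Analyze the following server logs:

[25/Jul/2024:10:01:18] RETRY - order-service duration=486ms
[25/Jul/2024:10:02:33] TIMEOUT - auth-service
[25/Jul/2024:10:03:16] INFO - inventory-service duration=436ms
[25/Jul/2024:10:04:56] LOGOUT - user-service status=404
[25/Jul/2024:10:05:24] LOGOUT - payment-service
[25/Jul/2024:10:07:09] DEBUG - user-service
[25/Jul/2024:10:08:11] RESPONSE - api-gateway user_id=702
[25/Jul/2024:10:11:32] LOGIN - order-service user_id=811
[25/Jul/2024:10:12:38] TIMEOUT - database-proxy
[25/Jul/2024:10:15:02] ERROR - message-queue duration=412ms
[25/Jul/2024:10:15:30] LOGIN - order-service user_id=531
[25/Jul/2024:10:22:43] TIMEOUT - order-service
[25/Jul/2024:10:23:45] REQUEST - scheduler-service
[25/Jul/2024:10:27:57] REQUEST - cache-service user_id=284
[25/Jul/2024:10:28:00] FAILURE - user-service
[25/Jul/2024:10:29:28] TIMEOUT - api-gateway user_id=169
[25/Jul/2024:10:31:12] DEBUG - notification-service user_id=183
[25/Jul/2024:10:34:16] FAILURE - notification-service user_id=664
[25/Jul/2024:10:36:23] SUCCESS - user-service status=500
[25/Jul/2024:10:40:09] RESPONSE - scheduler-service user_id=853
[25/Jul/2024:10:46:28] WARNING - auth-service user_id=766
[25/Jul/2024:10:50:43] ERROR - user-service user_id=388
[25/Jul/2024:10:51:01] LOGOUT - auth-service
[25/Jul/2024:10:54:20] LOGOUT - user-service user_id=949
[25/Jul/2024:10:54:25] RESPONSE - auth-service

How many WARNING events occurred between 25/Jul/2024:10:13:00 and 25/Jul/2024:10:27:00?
0

To count events in the time window:

1. Window boundaries: 25/Jul/2024:10:13:00 to 25/Jul/2024:10:27:00
2. Filter for WARNING events within this window
3. Count matching events: 0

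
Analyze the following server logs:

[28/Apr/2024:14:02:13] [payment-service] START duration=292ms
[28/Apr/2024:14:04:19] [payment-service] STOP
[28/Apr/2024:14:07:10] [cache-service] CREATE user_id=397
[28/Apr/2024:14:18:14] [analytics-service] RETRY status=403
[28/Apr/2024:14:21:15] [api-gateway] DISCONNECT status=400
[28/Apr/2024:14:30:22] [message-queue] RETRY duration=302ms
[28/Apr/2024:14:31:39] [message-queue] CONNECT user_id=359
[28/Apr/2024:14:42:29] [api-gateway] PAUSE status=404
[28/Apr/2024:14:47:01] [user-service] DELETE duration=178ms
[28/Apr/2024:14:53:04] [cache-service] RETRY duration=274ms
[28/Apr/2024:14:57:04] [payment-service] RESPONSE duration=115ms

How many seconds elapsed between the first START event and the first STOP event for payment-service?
126

To find the time between events:

1. Locate the first START event for payment-service: 28/Apr/2024:14:02:13
2. Locate the first STOP event for payment-service: 28/Apr/2024:14:04:19
3. Calculate the difference: 28/Apr/2024:14:04:19 - 28/Apr/2024:14:02:13 = 126 seconds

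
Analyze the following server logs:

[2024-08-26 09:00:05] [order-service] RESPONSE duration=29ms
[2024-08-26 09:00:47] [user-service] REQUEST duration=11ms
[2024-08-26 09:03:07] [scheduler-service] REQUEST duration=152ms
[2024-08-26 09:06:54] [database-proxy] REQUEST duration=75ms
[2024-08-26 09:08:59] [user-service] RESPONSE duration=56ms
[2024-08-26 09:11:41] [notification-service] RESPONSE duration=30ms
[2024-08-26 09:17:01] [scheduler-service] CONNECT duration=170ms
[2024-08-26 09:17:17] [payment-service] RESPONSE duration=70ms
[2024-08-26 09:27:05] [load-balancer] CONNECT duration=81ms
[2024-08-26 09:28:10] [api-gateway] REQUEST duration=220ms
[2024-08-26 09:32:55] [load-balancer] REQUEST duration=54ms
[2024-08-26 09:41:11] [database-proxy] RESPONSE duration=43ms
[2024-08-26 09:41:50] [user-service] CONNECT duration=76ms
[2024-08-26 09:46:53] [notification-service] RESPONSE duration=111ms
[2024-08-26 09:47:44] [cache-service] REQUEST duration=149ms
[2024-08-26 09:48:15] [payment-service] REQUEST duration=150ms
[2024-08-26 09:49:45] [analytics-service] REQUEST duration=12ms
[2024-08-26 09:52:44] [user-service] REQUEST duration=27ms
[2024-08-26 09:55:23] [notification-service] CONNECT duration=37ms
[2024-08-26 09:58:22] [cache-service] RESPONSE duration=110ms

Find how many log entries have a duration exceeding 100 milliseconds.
7

To count timeouts:

1. Threshold: 100ms
2. Extract duration from each log entry
3. Count entries where duration > 100
4. Timeout count: 7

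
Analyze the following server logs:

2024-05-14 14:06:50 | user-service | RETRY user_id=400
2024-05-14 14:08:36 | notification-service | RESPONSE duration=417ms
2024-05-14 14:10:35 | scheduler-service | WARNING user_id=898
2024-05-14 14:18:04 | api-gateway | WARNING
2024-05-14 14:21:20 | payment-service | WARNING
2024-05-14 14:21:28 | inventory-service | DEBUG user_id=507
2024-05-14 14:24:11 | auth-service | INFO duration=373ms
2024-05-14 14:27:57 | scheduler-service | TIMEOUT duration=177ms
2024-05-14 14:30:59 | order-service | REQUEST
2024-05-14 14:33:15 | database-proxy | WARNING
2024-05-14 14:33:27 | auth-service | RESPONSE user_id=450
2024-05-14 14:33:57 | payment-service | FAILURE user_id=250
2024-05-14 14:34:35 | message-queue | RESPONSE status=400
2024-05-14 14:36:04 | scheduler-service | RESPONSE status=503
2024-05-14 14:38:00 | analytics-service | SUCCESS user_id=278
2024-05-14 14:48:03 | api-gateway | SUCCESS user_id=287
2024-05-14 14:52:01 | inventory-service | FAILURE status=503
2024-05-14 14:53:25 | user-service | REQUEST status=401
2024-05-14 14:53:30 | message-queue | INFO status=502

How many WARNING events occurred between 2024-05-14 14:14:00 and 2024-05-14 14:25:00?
2

To count events in the time window:

1. Window boundaries: 2024-05-14 14:14:00 to 2024-05-14 14:25:00
2. Filter for WARNING events within this window
3. Count matching events: 2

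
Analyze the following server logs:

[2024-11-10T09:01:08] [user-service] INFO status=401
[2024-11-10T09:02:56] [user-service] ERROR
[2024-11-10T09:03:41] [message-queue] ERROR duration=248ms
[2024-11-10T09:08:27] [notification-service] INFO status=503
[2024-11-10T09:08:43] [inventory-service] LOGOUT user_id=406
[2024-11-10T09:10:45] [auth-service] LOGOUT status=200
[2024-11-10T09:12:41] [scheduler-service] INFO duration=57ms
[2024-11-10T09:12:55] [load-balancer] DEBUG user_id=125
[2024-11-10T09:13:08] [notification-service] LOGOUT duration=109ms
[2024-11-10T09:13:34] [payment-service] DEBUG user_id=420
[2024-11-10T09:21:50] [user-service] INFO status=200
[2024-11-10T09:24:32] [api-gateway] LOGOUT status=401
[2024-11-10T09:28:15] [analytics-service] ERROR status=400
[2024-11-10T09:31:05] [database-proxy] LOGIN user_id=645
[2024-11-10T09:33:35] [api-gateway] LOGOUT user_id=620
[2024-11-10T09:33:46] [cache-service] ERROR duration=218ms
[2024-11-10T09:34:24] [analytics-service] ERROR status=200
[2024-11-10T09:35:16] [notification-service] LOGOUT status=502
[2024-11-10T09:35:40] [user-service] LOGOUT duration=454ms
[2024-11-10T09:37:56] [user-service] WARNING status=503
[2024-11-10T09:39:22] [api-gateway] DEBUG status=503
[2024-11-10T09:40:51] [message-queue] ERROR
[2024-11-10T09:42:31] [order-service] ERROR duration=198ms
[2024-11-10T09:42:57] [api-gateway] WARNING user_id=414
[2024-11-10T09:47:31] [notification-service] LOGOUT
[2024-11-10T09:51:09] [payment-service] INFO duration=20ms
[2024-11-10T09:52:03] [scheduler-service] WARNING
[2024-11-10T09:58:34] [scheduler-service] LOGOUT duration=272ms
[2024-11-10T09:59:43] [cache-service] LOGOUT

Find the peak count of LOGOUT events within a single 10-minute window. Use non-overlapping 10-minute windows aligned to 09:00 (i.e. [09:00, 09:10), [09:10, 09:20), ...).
3

To find the burst window:

1. Divide the log period into non-overlapping 10-minute windows starting at 09:00
2. Count LOGOUT events in each window
3. Find the window with maximum count
4. Maximum events in a window: 3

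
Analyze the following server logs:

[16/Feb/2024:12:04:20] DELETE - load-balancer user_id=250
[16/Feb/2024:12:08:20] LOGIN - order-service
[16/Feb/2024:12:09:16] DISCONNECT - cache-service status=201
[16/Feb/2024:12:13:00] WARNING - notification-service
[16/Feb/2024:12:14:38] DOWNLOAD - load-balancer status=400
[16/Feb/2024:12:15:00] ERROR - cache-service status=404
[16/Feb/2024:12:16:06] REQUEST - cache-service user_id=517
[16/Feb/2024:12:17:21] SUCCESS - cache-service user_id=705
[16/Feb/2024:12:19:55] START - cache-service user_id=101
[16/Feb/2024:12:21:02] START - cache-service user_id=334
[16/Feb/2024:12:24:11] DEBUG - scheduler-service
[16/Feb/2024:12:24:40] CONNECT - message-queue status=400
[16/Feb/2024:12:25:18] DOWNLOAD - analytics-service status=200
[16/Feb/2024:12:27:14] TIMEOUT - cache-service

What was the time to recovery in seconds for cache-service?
141

To calculate recovery time:

1. Find ERROR event for cache-service: 16/Feb/2024:12:15:00
2. Find next SUCCESS event for cache-service: 16/Feb/2024:12:17:21
3. Recovery time: 16/Feb/2024:12:17:21 - 16/Feb/2024:12:15:00 = 141 seconds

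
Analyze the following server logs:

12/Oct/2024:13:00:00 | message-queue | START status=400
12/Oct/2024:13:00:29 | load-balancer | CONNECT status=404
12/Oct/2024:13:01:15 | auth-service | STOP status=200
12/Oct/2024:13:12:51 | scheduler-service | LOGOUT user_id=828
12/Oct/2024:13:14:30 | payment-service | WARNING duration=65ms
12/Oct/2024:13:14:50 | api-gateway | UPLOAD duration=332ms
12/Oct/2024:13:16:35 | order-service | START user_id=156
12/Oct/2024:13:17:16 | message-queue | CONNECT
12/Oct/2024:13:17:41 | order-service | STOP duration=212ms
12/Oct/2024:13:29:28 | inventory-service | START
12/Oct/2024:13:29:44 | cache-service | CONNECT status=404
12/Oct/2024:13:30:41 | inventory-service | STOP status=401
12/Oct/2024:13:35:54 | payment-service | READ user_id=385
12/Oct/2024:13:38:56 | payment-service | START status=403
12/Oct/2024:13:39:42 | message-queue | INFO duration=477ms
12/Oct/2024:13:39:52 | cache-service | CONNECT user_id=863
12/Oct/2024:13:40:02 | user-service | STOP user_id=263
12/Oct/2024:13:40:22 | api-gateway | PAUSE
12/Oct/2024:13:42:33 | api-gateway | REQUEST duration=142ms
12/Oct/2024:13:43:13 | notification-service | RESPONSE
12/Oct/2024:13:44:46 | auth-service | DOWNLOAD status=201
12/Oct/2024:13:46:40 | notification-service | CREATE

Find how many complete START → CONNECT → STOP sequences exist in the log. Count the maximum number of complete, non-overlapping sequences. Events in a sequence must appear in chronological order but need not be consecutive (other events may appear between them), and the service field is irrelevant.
4

To count sequences:

1. Look for pattern: START → CONNECT → STOP
2. Greedily scan the log in chronological order, matching each sequence element in turn (ignoring service)
3. Each time the full pattern completes, increment the count and restart matching from the next event
4. Complete non-overlapping sequences found: 4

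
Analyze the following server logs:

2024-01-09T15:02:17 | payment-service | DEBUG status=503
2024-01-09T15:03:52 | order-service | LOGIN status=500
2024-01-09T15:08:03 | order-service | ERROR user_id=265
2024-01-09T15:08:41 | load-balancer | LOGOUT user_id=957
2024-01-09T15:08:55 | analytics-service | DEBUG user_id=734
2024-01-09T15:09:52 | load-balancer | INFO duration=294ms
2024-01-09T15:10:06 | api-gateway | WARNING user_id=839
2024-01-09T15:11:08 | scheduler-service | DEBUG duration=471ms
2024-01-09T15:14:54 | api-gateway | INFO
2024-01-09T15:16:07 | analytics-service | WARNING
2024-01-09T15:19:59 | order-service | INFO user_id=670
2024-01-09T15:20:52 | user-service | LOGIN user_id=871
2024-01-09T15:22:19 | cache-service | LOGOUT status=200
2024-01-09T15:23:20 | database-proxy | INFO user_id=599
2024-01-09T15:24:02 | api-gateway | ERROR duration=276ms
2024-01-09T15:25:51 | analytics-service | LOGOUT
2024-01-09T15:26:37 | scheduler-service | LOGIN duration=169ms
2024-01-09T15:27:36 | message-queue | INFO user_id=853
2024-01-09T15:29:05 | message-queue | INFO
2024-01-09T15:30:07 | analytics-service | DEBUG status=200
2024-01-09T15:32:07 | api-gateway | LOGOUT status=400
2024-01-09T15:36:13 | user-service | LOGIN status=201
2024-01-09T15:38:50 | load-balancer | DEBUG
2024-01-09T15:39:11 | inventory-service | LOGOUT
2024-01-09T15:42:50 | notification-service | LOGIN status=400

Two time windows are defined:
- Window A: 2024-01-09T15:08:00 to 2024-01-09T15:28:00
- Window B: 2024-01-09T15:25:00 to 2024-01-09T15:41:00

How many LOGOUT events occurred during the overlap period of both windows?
1

To find overlap events:

1. Window A: 2024-01-09T15:08:00 to 2024-01-09T15:28:00
2. Window B: 2024-01-09T15:25:00 to 2024-01-09T15:41:00
3. Overlap period: 2024-01-09T15:25:00 to 2024-01-09T15:28:00
4. Count LOGOUT events in overlap: 1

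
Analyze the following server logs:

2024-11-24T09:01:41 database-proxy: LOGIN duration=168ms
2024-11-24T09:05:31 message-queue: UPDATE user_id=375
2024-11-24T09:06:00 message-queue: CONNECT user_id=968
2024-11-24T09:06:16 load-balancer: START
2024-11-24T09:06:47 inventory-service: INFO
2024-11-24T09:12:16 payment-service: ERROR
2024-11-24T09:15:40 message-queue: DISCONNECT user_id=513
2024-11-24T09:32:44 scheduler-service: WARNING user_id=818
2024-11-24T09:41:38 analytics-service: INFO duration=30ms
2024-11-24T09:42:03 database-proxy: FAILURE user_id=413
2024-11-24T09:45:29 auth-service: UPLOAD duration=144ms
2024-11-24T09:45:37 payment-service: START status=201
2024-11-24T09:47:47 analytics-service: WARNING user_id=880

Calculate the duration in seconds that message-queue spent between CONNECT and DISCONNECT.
580

To calculate state duration:

1. Find CONNECT event for message-queue: 2024-11-24T09:06:00
2. Find DISCONNECT event for message-queue: 2024-11-24T09:15:40
3. Calculate duration: 2024-11-24T09:15:40 - 2024-11-24T09:06:00 = 580 seconds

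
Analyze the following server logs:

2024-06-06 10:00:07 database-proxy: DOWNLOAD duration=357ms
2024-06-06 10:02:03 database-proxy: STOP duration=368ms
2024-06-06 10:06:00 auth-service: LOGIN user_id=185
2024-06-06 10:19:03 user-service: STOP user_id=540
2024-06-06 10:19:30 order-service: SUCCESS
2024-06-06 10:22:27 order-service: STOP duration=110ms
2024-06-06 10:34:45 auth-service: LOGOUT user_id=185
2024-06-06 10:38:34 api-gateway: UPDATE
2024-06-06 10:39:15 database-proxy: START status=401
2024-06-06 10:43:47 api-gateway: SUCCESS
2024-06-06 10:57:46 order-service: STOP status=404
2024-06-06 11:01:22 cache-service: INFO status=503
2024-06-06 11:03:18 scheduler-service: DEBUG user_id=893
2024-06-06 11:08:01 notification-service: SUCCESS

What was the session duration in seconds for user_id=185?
1725

To calculate session duration:

1. Find LOGIN event for user_id=185: 2024-06-06 10:06:00
2. Find LOGOUT event for user_id=185: 2024-06-06 10:34:45
3. Session duration: 2024-06-06 10:34:45 - 2024-06-06 10:06:00 = 1725 seconds (28 minutes)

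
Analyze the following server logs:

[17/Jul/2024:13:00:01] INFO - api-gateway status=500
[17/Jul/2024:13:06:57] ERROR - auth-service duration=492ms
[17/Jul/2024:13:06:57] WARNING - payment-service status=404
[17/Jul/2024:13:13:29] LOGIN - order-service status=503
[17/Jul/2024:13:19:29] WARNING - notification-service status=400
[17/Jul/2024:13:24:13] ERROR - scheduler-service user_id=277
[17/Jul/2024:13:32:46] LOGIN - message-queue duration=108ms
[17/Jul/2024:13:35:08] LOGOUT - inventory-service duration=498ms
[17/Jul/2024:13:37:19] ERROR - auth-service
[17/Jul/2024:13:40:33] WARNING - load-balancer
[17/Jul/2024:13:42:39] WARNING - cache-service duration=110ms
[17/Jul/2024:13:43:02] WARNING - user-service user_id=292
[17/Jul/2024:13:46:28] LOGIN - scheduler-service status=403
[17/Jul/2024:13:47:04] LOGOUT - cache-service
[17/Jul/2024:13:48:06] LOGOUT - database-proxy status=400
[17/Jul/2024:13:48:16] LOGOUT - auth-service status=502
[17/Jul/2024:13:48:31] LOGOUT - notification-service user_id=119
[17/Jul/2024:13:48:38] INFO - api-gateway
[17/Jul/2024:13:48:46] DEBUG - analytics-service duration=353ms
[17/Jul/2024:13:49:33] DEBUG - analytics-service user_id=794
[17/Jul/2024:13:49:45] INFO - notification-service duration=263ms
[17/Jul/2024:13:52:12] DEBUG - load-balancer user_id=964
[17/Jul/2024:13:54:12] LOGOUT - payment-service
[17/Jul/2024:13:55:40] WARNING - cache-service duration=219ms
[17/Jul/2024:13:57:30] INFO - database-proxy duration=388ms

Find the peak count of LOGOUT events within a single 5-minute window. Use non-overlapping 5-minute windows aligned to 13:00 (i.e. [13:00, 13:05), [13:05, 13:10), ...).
4

To find the burst window:

1. Divide the log period into non-overlapping 5-minute windows starting at 13:00
2. Count LOGOUT events in each window
3. Find the window with maximum count
4. Maximum events in a window: 4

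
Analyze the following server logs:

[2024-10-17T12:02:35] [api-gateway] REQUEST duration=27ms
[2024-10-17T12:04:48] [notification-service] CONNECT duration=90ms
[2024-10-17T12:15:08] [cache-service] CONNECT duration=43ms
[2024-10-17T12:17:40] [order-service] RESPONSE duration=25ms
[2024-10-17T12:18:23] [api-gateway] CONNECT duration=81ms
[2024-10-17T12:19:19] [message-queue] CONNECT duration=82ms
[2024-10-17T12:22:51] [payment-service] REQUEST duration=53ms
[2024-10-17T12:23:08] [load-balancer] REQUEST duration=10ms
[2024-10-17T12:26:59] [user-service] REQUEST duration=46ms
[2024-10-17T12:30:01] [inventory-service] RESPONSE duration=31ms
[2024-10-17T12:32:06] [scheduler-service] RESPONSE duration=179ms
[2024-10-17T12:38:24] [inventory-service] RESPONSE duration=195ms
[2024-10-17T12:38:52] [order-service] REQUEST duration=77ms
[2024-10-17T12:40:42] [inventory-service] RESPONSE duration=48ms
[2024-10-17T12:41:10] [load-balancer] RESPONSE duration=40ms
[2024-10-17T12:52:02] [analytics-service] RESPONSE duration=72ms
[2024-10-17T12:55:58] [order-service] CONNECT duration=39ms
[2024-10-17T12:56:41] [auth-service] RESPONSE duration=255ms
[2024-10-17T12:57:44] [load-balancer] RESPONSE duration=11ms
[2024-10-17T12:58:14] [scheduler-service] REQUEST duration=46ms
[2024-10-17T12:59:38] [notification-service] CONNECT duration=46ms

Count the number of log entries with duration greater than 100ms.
3

To count timeouts:

1. Threshold: 100ms
2. Extract duration from each log entry
3. Count entries where duration > 100
4. Timeout count: 3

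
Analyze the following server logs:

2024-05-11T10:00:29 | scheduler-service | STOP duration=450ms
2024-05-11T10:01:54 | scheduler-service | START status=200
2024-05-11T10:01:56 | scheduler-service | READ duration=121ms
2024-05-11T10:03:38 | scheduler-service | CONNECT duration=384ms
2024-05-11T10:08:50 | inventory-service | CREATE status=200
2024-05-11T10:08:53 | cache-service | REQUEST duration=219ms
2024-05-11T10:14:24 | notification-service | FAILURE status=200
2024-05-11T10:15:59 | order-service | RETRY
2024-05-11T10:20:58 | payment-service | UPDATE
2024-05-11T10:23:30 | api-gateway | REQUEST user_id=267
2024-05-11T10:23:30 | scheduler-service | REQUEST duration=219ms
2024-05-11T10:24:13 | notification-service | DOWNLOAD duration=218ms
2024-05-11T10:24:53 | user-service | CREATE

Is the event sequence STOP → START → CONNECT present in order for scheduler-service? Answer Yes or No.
Yes

To verify sequence order:

1. Find all events in sequence STOP → START → CONNECT for scheduler-service
2. Extract their timestamps
3. Check if timestamps are in ascending order
4. Result: Yes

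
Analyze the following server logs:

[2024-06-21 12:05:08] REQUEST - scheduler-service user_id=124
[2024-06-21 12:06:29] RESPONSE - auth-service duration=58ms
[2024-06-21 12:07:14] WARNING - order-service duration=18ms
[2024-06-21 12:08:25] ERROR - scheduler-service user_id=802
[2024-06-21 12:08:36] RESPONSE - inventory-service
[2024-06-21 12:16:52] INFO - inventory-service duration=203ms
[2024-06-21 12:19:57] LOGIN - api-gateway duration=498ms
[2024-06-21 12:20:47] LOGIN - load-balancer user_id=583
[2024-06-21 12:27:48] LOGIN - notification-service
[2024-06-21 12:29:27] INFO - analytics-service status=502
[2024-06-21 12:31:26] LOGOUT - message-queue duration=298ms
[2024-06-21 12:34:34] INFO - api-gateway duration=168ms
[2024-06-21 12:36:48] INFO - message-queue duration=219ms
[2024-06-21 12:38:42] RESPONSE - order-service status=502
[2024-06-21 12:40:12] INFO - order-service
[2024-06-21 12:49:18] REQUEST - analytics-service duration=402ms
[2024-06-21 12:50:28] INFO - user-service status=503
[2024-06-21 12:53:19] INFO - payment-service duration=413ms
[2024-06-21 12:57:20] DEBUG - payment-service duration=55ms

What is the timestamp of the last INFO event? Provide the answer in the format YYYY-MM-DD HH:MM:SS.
2024-06-21 12:53:19

To find the last event:

1. Filter for all INFO events
2. Sort by timestamp
3. Select the last one
4. Timestamp: 2024-06-21 12:53:19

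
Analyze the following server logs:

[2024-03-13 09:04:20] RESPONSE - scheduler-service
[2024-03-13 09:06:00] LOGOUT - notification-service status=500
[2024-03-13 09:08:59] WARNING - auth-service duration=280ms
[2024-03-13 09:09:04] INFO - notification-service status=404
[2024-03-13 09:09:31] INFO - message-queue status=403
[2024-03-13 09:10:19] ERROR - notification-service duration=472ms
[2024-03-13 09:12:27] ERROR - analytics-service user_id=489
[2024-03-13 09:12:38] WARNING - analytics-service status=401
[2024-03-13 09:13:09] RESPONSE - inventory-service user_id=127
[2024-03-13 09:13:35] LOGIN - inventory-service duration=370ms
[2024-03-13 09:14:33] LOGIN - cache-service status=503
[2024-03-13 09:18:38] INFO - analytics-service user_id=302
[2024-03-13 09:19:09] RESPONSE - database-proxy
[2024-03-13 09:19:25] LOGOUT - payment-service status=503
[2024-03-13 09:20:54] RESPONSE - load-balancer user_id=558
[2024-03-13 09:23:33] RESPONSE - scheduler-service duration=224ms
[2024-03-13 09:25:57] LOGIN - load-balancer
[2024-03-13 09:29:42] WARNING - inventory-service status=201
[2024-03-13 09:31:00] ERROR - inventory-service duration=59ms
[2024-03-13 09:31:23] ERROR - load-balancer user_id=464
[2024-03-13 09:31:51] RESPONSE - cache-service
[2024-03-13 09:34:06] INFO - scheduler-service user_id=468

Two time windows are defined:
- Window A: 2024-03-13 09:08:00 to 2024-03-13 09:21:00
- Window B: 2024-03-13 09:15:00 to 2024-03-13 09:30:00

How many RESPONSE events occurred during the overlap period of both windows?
2

To find overlap events:

1. Window A: 2024-03-13 09:08:00 to 2024-03-13 09:21:00
2. Window B: 2024-03-13 09:15:00 to 2024-03-13 09:30:00
3. Overlap period: 2024-03-13 09:15:00 to 2024-03-13 09:21:00
4. Count RESPONSE events in overlap: 2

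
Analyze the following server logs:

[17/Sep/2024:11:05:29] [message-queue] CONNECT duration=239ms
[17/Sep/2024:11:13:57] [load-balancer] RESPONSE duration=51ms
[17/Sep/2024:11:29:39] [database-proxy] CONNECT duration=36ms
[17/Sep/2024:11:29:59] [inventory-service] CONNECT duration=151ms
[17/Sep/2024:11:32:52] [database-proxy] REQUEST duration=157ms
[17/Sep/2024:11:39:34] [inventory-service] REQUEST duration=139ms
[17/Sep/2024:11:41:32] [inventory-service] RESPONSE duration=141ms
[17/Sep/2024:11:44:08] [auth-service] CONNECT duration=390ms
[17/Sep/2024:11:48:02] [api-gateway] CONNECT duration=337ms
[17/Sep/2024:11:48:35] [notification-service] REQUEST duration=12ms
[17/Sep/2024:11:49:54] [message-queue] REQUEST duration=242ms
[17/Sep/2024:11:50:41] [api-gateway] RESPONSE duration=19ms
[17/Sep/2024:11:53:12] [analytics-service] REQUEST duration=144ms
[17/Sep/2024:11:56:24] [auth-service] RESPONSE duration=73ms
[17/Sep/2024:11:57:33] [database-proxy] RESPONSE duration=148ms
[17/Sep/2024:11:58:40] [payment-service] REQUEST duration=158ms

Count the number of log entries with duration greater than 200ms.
4

To count timeouts:

1. Threshold: 200ms
2. Extract duration from each log entry
3. Count entries where duration > 200
4. Timeout count: 4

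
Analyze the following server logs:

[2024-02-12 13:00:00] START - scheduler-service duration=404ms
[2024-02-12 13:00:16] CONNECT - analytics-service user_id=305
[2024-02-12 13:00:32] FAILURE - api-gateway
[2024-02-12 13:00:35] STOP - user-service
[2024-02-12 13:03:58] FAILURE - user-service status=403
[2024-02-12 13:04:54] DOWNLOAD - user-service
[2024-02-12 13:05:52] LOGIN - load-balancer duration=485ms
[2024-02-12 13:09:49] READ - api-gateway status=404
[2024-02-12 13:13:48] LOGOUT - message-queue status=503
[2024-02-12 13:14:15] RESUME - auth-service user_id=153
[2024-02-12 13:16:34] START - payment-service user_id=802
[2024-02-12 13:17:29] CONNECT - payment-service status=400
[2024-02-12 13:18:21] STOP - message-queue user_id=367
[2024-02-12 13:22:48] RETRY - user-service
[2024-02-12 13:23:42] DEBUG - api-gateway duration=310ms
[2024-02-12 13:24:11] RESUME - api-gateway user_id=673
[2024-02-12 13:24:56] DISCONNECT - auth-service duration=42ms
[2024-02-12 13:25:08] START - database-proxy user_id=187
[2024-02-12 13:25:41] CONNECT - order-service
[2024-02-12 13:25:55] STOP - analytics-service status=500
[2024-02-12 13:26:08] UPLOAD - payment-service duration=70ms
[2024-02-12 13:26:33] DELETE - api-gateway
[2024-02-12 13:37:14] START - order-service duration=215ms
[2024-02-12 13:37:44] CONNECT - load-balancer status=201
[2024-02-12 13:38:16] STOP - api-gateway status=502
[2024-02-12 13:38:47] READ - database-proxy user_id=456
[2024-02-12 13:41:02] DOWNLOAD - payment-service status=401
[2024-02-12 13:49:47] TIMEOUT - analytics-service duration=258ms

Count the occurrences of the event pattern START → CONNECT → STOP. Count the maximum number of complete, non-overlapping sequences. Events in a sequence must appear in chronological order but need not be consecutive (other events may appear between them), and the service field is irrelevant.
4

To count sequences:

1. Look for pattern: START → CONNECT → STOP
2. Greedily scan the log in chronological order, matching each sequence element in turn (ignoring service)
3. Each time the full pattern completes, increment the count and restart matching from the next event
4. Complete non-overlapping sequences found: 4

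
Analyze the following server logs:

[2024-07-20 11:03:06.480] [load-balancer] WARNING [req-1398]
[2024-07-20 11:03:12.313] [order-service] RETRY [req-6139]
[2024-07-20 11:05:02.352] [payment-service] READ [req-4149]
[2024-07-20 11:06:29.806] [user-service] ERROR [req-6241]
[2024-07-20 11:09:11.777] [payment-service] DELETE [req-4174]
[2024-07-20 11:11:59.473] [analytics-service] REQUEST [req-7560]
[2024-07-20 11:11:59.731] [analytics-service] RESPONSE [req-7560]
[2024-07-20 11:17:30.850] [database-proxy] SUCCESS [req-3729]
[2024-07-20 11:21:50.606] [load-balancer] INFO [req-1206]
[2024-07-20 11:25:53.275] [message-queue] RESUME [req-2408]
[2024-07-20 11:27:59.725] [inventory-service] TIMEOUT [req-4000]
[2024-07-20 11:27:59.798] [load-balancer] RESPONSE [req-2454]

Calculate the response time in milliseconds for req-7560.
258

To calculate latency:

1. Find REQUEST with id req-7560: 2024-07-20 11:11:59.473
2. Find RESPONSE with id req-7560: 2024-07-20 11:11:59.731
3. Latency: 2024-07-20 11:11:59.731 - 2024-07-20 11:11:59.473 = 258ms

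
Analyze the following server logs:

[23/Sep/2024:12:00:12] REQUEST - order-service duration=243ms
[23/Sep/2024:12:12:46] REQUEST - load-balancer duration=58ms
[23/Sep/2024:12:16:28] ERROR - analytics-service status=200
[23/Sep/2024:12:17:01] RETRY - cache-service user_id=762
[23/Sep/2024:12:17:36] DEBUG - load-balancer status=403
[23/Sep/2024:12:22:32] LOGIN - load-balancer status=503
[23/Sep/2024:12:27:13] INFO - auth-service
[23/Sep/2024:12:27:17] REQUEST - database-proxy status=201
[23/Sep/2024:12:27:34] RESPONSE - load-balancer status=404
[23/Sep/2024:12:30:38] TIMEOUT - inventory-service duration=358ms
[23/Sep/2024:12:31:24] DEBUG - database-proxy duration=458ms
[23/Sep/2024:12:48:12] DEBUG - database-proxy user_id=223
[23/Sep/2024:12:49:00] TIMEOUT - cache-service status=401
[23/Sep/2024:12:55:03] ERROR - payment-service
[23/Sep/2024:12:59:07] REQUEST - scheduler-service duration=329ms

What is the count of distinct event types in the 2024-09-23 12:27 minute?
3

To count unique event types:

1. Filter events in the minute starting at 2024-09-23 12:27
2. Extract event types from matching entries
3. Count unique types: 3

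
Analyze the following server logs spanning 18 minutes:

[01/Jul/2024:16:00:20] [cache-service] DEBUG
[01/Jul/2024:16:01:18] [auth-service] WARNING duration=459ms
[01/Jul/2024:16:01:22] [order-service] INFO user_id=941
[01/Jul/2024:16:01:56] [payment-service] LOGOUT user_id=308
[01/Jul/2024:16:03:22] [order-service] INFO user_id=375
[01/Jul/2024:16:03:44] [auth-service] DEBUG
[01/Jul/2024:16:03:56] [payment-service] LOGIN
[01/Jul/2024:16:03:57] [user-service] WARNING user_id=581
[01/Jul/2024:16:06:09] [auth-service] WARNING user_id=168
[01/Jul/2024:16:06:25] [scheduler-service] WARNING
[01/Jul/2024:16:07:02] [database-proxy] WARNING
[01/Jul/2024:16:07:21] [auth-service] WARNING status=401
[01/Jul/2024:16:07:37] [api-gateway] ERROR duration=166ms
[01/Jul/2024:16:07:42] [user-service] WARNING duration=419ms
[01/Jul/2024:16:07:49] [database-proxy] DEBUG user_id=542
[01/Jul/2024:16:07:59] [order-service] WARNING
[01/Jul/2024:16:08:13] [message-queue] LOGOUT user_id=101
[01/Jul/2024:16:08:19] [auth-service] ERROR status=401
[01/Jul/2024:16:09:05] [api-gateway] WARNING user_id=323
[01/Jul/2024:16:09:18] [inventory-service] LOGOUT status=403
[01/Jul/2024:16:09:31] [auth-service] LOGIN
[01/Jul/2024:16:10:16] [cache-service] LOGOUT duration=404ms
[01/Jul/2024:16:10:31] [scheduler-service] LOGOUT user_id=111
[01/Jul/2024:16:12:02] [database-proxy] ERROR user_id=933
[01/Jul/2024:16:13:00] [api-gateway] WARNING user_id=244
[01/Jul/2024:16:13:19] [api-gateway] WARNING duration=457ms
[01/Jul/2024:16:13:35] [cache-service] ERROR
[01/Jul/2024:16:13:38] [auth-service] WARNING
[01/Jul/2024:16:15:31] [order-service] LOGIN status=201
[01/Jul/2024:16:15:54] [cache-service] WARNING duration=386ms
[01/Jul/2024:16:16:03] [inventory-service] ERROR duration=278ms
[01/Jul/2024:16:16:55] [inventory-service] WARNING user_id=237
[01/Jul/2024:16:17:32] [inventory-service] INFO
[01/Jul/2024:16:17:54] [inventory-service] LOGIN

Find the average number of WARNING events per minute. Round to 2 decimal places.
0.78

To calculate the rate:

1. Count total WARNING events: 14
2. Total time period: 18 minutes
3. Rate = 14 / 18 = 0.78 events per minute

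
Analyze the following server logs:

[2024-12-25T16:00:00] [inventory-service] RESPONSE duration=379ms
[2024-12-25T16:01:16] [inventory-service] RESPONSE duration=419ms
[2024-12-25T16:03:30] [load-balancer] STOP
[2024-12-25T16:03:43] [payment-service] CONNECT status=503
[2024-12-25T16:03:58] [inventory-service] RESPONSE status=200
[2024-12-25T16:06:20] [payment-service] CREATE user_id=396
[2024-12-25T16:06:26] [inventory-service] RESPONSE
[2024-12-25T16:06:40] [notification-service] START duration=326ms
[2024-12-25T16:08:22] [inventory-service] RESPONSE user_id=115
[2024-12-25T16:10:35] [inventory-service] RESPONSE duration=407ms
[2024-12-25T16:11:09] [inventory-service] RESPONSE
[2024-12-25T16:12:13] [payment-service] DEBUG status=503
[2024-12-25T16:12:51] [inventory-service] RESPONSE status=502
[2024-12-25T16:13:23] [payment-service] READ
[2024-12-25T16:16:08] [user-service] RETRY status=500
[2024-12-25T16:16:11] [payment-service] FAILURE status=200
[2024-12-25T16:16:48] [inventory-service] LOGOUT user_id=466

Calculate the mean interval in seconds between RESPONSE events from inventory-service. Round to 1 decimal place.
110.1

To calculate average interval:

1. Find all RESPONSE events for inventory-service in order
2. Calculate time gaps between consecutive events
3. Compute mean of gaps: 771 / 7 = 110.1 seconds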